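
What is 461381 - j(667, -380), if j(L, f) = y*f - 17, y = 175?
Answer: 527898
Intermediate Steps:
j(L, f) = -17 + 175*f (j(L, f) = 175*f - 17 = -17 + 175*f)
461381 - j(667, -380) = 461381 - (-17 + 175*(-380)) = 461381 - (-17 - 66500) = 461381 - 1*(-66517) = 461381 + 66517 = 527898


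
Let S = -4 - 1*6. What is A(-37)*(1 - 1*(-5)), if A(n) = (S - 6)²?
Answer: 1536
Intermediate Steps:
S = -10 (S = -4 - 6 = -10)
A(n) = 256 (A(n) = (-10 - 6)² = (-16)² = 256)
A(-37)*(1 - 1*(-5)) = 256*(1 - 1*(-5)) = 256*(1 + 5) = 256*6 = 1536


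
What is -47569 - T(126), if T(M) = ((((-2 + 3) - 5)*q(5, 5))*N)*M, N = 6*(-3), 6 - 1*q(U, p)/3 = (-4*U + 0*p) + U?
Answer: -619105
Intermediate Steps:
q(U, p) = 18 + 9*U (q(U, p) = 18 - 3*((-4*U + 0*p) + U) = 18 - 3*((-4*U + 0) + U) = 18 - 3*(-4*U + U) = 18 - (-9)*U = 18 + 9*U)
N = -18
T(M) = 4536*M (T(M) = ((((-2 + 3) - 5)*(18 + 9*5))*(-18))*M = (((1 - 5)*(18 + 45))*(-18))*M = (-4*63*(-18))*M = (-252*(-18))*M = 4536*M)
-47569 - T(126) = -47569 - 4536*126 = -47569 - 1*571536 = -47569 - 571536 = -619105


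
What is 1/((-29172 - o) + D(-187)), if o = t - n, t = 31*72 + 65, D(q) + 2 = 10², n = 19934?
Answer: -1/11437 ≈ -8.7435e-5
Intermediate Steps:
D(q) = 98 (D(q) = -2 + 10² = -2 + 100 = 98)
t = 2297 (t = 2232 + 65 = 2297)
o = -17637 (o = 2297 - 1*19934 = 2297 - 19934 = -17637)
1/((-29172 - o) + D(-187)) = 1/((-29172 - 1*(-17637)) + 98) = 1/((-29172 + 17637) + 98) = 1/(-11535 + 98) = 1/(-11437) = -1/11437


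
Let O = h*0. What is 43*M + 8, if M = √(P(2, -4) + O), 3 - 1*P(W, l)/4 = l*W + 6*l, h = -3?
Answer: 8 + 86*√35 ≈ 516.78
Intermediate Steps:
P(W, l) = 12 - 24*l - 4*W*l (P(W, l) = 12 - 4*(l*W + 6*l) = 12 - 4*(W*l + 6*l) = 12 - 4*(6*l + W*l) = 12 + (-24*l - 4*W*l) = 12 - 24*l - 4*W*l)
O = 0 (O = -3*0 = 0)
M = 2*√35 (M = √((12 - 24*(-4) - 4*2*(-4)) + 0) = √((12 + 96 + 32) + 0) = √(140 + 0) = √140 = 2*√35 ≈ 11.832)
43*M + 8 = 43*(2*√35) + 8 = 86*√35 + 8 = 8 + 86*√35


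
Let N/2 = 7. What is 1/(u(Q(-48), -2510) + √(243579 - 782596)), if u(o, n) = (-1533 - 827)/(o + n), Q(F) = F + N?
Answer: 93810/54507642133 - 101124*I*√539017/54507642133 ≈ 1.721e-6 - 0.0013621*I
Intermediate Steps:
N = 14 (N = 2*7 = 14)
Q(F) = 14 + F (Q(F) = F + 14 = 14 + F)
u(o, n) = -2360/(n + o)
1/(u(Q(-48), -2510) + √(243579 - 782596)) = 1/(-2360/(-2510 + (14 - 48)) + √(243579 - 782596)) = 1/(-2360/(-2510 - 34) + √(-539017)) = 1/(-2360/(-2544) + I*√539017) = 1/(-2360*(-1/2544) + I*√539017) = 1/(295/318 + I*√539017)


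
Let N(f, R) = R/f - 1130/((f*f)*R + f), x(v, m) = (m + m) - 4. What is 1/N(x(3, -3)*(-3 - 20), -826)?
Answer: -21847585/78460762 ≈ -0.27845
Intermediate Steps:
x(v, m) = -4 + 2*m (x(v, m) = 2*m - 4 = -4 + 2*m)
N(f, R) = -1130/(f + R*f²) + R/f (N(f, R) = R/f - 1130/(f²*R + f) = R/f - 1130/(R*f² + f) = R/f - 1130/(f + R*f²) = -1130/(f + R*f²) + R/f)
1/N(x(3, -3)*(-3 - 20), -826) = 1/((-1130 - 826 + ((-4 + 2*(-3))*(-3 - 20))*(-826)²)/((((-4 + 2*(-3))*(-3 - 20)))*(1 - 826*(-4 + 2*(-3))*(-3 - 20)))) = 1/((-1130 - 826 + ((-4 - 6)*(-23))*682276)/((((-4 - 6)*(-23)))*(1 - 826*(-4 - 6)*(-23)))) = 1/((-1130 - 826 - 10*(-23)*682276)/(((-10*(-23)))*(1 - (-8260)*(-23)))) = 1/((-1130 - 826 + 230*682276)/(230*(1 - 826*230))) = 1/((-1130 - 826 + 156923480)/(230*(1 - 189980))) = 1/((1/230)*156921524/(-189979)) = 1/((1/230)*(-1/189979)*156921524) = 1/(-78460762/21847585) = -21847585/78460762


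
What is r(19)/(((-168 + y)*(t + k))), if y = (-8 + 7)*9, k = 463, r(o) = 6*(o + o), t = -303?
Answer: -19/2360 ≈ -0.0080508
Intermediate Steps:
r(o) = 12*o (r(o) = 6*(2*o) = 12*o)
y = -9 (y = -1*9 = -9)
r(19)/(((-168 + y)*(t + k))) = (12*19)/(((-168 - 9)*(-303 + 463))) = 228/((-177*160)) = 228/(-28320) = 228*(-1/28320) = -19/2360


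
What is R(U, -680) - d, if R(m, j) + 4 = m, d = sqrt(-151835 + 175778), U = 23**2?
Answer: 525 - sqrt(23943) ≈ 370.26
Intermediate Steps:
U = 529
d = sqrt(23943) ≈ 154.74
R(m, j) = -4 + m
R(U, -680) - d = (-4 + 529) - sqrt(23943) = 525 - sqrt(23943)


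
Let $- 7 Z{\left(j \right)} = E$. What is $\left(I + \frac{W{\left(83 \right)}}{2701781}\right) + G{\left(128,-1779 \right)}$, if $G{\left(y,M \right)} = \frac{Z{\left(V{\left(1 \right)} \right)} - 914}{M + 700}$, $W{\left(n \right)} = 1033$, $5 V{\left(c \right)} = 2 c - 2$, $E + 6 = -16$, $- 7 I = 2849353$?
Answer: $- \frac{8306478459352842}{20406551893} \approx -4.0705 \cdot 10^{5}$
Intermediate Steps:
$I = - \frac{2849353}{7}$ ($I = \left(- \frac{1}{7}\right) 2849353 = - \frac{2849353}{7} \approx -4.0705 \cdot 10^{5}$)
$E = -22$ ($E = -6 - 16 = -22$)
$V{\left(c \right)} = - \frac{2}{5} + \frac{2 c}{5}$ ($V{\left(c \right)} = \frac{2 c - 2}{5} = \frac{-2 + 2 c}{5} = - \frac{2}{5} + \frac{2 c}{5}$)
$Z{\left(j \right)} = \frac{22}{7}$ ($Z{\left(j \right)} = \left(- \frac{1}{7}\right) \left(-22\right) = \frac{22}{7}$)
$G{\left(y,M \right)} = - \frac{6376}{7 \left(700 + M\right)}$ ($G{\left(y,M \right)} = \frac{\frac{22}{7} - 914}{M + 700} = - \frac{6376}{7 \left(700 + M\right)}$)
$\left(I + \frac{W{\left(83 \right)}}{2701781}\right) + G{\left(128,-1779 \right)} = \left(- \frac{2849353}{7} + \frac{1033}{2701781}\right) - \frac{6376}{4900 + 7 \left(-1779\right)} = \left(- \frac{2849353}{7} + 1033 \cdot \frac{1}{2701781}\right) - \frac{6376}{4900 - 12453} = \left(- \frac{2849353}{7} + \frac{1033}{2701781}\right) - \frac{6376}{-7553} = - \frac{7698327790462}{18912467} - - \frac{6376}{7553} = - \frac{7698327790462}{18912467} + \frac{6376}{7553} = - \frac{8306478459352842}{20406551893}$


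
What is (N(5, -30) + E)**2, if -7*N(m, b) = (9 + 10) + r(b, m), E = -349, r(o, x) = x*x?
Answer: 6185169/49 ≈ 1.2623e+5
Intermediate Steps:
r(o, x) = x**2
N(m, b) = -19/7 - m**2/7 (N(m, b) = -((9 + 10) + m**2)/7 = -(19 + m**2)/7 = -19/7 - m**2/7)
(N(5, -30) + E)**2 = ((-19/7 - 1/7*5**2) - 349)**2 = ((-19/7 - 1/7*25) - 349)**2 = ((-19/7 - 25/7) - 349)**2 = (-44/7 - 349)**2 = (-2487/7)**2 = 6185169/49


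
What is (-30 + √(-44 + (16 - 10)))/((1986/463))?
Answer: -2315/331 + 463*I*√38/1986 ≈ -6.994 + 1.4371*I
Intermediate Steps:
(-30 + √(-44 + (16 - 10)))/((1986/463)) = (-30 + √(-44 + 6))/((1986*(1/463))) = (-30 + √(-38))/(1986/463) = 463*(-30 + I*√38)/1986 = -2315/331 + 463*I*√38/1986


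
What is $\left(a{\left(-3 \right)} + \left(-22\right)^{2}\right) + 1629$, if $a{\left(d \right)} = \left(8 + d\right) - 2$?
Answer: $2116$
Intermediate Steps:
$a{\left(d \right)} = 6 + d$
$\left(a{\left(-3 \right)} + \left(-22\right)^{2}\right) + 1629 = \left(\left(6 - 3\right) + \left(-22\right)^{2}\right) + 1629 = \left(3 + 484\right) + 1629 = 487 + 1629 = 2116$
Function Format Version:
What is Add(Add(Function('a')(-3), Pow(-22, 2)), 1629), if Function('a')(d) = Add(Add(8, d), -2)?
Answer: 2116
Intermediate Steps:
Function('a')(d) = Add(6, d)
Add(Add(Function('a')(-3), Pow(-22, 2)), 1629) = Add(Add(Add(6, -3), Pow(-22, 2)), 1629) = Add(Add(3, 484), 1629) = Add(487, 1629) = 2116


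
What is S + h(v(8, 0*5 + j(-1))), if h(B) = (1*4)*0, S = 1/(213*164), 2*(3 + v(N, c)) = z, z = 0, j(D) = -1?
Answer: 1/34932 ≈ 2.8627e-5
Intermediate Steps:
v(N, c) = -3 (v(N, c) = -3 + (½)*0 = -3 + 0 = -3)
S = 1/34932 ≈ 2.8627e-5
h(B) = 0 (h(B) = 4*0 = 0)
S + h(v(8, 0*5 + j(-1))) = 1/34932 + 0 = 1/34932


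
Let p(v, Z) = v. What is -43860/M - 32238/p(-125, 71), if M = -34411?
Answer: 1114824318/4301375 ≈ 259.18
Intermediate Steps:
-43860/M - 32238/p(-125, 71) = -43860/(-34411) - 32238/(-125) = -43860*(-1/34411) - 32238*(-1/125) = 43860/34411 + 32238/125 = 1114824318/4301375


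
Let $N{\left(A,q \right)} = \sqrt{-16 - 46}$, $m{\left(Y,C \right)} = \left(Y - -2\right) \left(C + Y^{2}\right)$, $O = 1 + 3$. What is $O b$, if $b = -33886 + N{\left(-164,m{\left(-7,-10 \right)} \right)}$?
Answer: $-135544 + 4 i \sqrt{62} \approx -1.3554 \cdot 10^{5} + 31.496 i$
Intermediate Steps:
$O = 4$
$m{\left(Y,C \right)} = \left(2 + Y\right) \left(C + Y^{2}\right)$ ($m{\left(Y,C \right)} = \left(Y + 2\right) \left(C + Y^{2}\right) = \left(2 + Y\right) \left(C + Y^{2}\right)$)
$N{\left(A,q \right)} = i \sqrt{62}$ ($N{\left(A,q \right)} = \sqrt{-62} = i \sqrt{62}$)
$b = -33886 + i \sqrt{62} \approx -33886.0 + 7.874 i$
$O b = 4 \left(-33886 + i \sqrt{62}\right) = -135544 + 4 i \sqrt{62}$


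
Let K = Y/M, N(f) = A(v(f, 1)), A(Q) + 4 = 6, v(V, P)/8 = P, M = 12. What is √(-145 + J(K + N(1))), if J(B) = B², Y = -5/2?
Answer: I*√81671/24 ≈ 11.908*I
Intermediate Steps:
v(V, P) = 8*P
Y = -5/2 (Y = -5*½ = -5/2 ≈ -2.5000)
A(Q) = 2 (A(Q) = -4 + 6 = 2)
N(f) = 2
K = -5/24 (K = -5/2/12 = -5/2*1/12 = -5/24 ≈ -0.20833)
√(-145 + J(K + N(1))) = √(-145 + (-5/24 + 2)²) = √(-145 + (43/24)²) = √(-145 + 1849/576) = √(-81671/576) = I*√81671/24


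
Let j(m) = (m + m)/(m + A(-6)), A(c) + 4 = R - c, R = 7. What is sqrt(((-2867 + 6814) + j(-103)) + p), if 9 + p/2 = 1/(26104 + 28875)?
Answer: 2*sqrt(6562262519480526)/2584013 ≈ 62.699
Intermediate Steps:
p = -989620/54979 (p = -18 + 2/(26104 + 28875) = -18 + 2/54979 = -989620/54979 ≈ -18.000)
A(c) = 3 - c (A(c) = -4 + (7 - c) = 3 - c)
j(m) = 2*m/(9 + m) (j(m) = (m + m)/(m + (3 - 1*(-6))) = (2*m)/(m + (3 + 6)) = (2*m)/(m + 9) = (2*m)/(9 + m) = 2*m/(9 + m))
sqrt(((-2867 + 6814) + j(-103)) + p) = sqrt(((-2867 + 6814) + 2*(-103)/(9 - 103)) - 989620/54979) = sqrt((3947 + 2*(-103)/(-94)) - 989620/54979) = sqrt((3947 + 2*(-103)*(-1/94)) - 989620/54979) = sqrt((3947 + 103/47) - 989620/54979) = sqrt(185612/47 - 989620/54979) = sqrt(10158250008/2584013) = 2*sqrt(6562262519480526)/2584013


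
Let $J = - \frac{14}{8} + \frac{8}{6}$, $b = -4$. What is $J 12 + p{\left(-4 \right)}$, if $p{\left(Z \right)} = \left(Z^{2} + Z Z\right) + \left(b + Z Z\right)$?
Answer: $39$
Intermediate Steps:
$p{\left(Z \right)} = -4 + 3 Z^{2}$ ($p{\left(Z \right)} = \left(Z^{2} + Z Z\right) + \left(-4 + Z Z\right) = \left(Z^{2} + Z^{2}\right) + \left(-4 + Z^{2}\right) = 2 Z^{2} + \left(-4 + Z^{2}\right) = -4 + 3 Z^{2}$)
$J = - \frac{5}{12}$ ($J = \left(-14\right) \frac{1}{8} + 8 \cdot \frac{1}{6} = - \frac{7}{4} + \frac{4}{3} = - \frac{5}{12} \approx -0.41667$)
$J 12 + p{\left(-4 \right)} = \left(- \frac{5}{12}\right) 12 - \left(4 - 3 \left(-4\right)^{2}\right) = -5 + \left(-4 + 3 \cdot 16\right) = -5 + \left(-4 + 48\right) = -5 + 44 = 39$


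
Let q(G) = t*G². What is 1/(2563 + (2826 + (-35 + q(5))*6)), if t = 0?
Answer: 1/5179 ≈ 0.00019309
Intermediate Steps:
q(G) = 0 (q(G) = 0*G² = 0)
1/(2563 + (2826 + (-35 + q(5))*6)) = 1/(2563 + (2826 + (-35 + 0)*6)) = 1/(2563 + (2826 - 35*6)) = 1/(2563 + (2826 - 210)) = 1/(2563 + 2616) = 1/5179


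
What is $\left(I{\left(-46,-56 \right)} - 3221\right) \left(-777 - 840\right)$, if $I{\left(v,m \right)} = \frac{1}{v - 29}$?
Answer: $\frac{130209464}{25} \approx 5.2084 \cdot 10^{6}$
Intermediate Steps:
$I{\left(v,m \right)} = \frac{1}{-29 + v}$
$\left(I{\left(-46,-56 \right)} - 3221\right) \left(-777 - 840\right) = \left(\frac{1}{-29 - 46} - 3221\right) \left(-777 - 840\right) = \left(\frac{1}{-75} - 3221\right) \left(-1617\right) = \left(- \frac{1}{75} - 3221\right) \left(-1617\right) = \left(- \frac{241576}{75}\right) \left(-1617\right) = \frac{130209464}{25}$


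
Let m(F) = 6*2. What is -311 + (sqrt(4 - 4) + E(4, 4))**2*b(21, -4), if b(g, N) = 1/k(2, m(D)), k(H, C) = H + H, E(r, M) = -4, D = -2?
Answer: -307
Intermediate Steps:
m(F) = 12
k(H, C) = 2*H
b(g, N) = 1/4 (b(g, N) = 1/(2*2) = 1/4)
-311 + (sqrt(4 - 4) + E(4, 4))**2*b(21, -4) = -311 + (sqrt(4 - 4) - 4)**2*(1/4) = -311 + (sqrt(0) - 4)**2*(1/4) = -311 + (0 - 4)**2*(1/4) = -311 + (-4)**2*(1/4) = -311 + 16*(1/4) = -311 + 4 = -307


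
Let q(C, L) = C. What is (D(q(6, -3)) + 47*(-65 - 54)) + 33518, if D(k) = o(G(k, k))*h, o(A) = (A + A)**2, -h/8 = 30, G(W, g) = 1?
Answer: 26965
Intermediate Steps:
h = -240 (h = -8*30 = -240)
o(A) = 4*A**2 (o(A) = (2*A)**2 = 4*A**2)
D(k) = -960 (D(k) = (4*1**2)*(-240) = (4*1)*(-240) = 4*(-240) = -960)
(D(q(6, -3)) + 47*(-65 - 54)) + 33518 = (-960 + 47*(-65 - 54)) + 33518 = (-960 + 47*(-119)) + 33518 = (-960 - 5593) + 33518 = -6553 + 33518 = 26965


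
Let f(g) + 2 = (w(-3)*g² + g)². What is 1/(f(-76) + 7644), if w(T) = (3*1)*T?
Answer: 1/2710251242 ≈ 3.6897e-10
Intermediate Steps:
w(T) = 3*T
f(g) = -2 + (g - 9*g²)² (f(g) = -2 + ((3*(-3))*g² + g)² = -2 + (-9*g² + g)² = -2 + (g - 9*g²)²)
1/(f(-76) + 7644) = 1/((-2 + (-76)²*(-1 + 9*(-76))²) + 7644) = 1/((-2 + 5776*(-1 - 684)²) + 7644) = 1/((-2 + 5776*(-685)²) + 7644) = 1/((-2 + 5776*469225) + 7644) = 1/((-2 + 2710243600) + 7644) = 1/(2710243598 + 7644) = 1/2710251242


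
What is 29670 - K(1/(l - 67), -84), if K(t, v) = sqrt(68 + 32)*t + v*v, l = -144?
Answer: 4771564/211 ≈ 22614.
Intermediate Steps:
K(t, v) = v**2 + 10*t (K(t, v) = sqrt(100)*t + v**2 = 10*t + v**2 = v**2 + 10*t)
29670 - K(1/(l - 67), -84) = 29670 - ((-84)**2 + 10/(-144 - 67)) = 29670 - (7056 + 10/(-211)) = 29670 - (7056 + 10*(-1/211)) = 29670 - (7056 - 10/211) = 29670 - 1*1488806/211 = 29670 - 1488806/211 = 4771564/211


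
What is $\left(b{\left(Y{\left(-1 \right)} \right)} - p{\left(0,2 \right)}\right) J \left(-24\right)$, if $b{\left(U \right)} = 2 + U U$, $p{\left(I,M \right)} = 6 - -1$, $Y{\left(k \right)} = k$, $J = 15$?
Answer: $1440$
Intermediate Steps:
$p{\left(I,M \right)} = 7$ ($p{\left(I,M \right)} = 6 + 1 = 7$)
$b{\left(U \right)} = 2 + U^{2}$
$\left(b{\left(Y{\left(-1 \right)} \right)} - p{\left(0,2 \right)}\right) J \left(-24\right) = \left(\left(2 + \left(-1\right)^{2}\right) - 7\right) 15 \left(-24\right) = \left(\left(2 + 1\right) - 7\right) 15 \left(-24\right) = \left(3 - 7\right) 15 \left(-24\right) = \left(-4\right) 15 \left(-24\right) = \left(-60\right) \left(-24\right) = 1440$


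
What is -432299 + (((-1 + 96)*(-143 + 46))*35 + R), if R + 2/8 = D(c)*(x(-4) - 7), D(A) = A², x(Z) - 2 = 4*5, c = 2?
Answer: -3019057/4 ≈ -7.5476e+5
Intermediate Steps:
x(Z) = 22 (x(Z) = 2 + 4*5 = 2 + 20 = 22)
R = 239/4 (R = -¼ + 2²*(22 - 7) = -¼ + 4*15 = -¼ + 60 = 239/4 ≈ 59.750)
-432299 + (((-1 + 96)*(-143 + 46))*35 + R) = -432299 + (((-1 + 96)*(-143 + 46))*35 + 239/4) = -432299 + ((95*(-97))*35 + 239/4) = -432299 + (-9215*35 + 239/4) = -432299 + (-322525 + 239/4) = -432299 - 1289861/4 = -3019057/4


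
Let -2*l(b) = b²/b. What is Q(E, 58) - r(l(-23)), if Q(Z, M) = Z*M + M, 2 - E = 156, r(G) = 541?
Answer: -9415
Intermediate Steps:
l(b) = -b/2 (l(b) = -b²/(2*b) = -b/2)
E = -154 (E = 2 - 1*156 = 2 - 156 = -154)
Q(Z, M) = M + M*Z (Q(Z, M) = M*Z + M = M + M*Z)
Q(E, 58) - r(l(-23)) = 58*(1 - 154) - 1*541 = 58*(-153) - 541 = -8874 - 541 = -9415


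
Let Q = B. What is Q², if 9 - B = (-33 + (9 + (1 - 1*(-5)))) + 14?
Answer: 169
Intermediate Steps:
B = 13 (B = 9 - ((-33 + (9 + (1 - 1*(-5)))) + 14) = 9 - ((-33 + (9 + (1 + 5))) + 14) = 9 - ((-33 + (9 + 6)) + 14) = 9 - ((-33 + 15) + 14) = 9 - (-18 + 14) = 9 - 1*(-4) = 9 + 4 = 13)
Q = 13
Q² = 13² = 169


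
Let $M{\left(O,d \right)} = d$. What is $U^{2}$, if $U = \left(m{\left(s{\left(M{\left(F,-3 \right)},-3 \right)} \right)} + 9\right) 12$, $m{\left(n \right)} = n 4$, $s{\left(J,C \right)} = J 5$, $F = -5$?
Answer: $374544$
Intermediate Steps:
$s{\left(J,C \right)} = 5 J$
$m{\left(n \right)} = 4 n$
$U = -612$ ($U = \left(4 \cdot 5 \left(-3\right) + 9\right) 12 = \left(4 \left(-15\right) + 9\right) 12 = \left(-60 + 9\right) 12 = \left(-51\right) 12 = -612$)
$U^{2} = \left(-612\right)^{2} = 374544$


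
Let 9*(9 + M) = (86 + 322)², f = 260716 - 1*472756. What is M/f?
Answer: -973/11160 ≈ -0.087186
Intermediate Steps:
f = -212040 (f = 260716 - 472756 = -212040)
M = 18487 (M = -9 + (86 + 322)²/9 = -9 + (⅑)*408² = -9 + (⅑)*166464 = -9 + 18496 = 18487)
M/f = 18487/(-212040) = 18487*(-1/212040) = -973/11160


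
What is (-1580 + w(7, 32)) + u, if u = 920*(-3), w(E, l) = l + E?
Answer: -4301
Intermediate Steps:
w(E, l) = E + l
u = -2760
(-1580 + w(7, 32)) + u = (-1580 + (7 + 32)) - 2760 = (-1580 + 39) - 2760 = -1541 - 2760 = -4301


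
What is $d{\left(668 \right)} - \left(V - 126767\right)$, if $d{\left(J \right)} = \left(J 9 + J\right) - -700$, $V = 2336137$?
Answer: $-2201990$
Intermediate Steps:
$d{\left(J \right)} = 700 + 10 J$ ($d{\left(J \right)} = \left(9 J + J\right) + 700 = 10 J + 700 = 700 + 10 J$)
$d{\left(668 \right)} - \left(V - 126767\right) = \left(700 + 10 \cdot 668\right) - \left(2336137 - 126767\right) = \left(700 + 6680\right) - \left(2336137 - 126767\right) = 7380 - 2209370 = -2201990$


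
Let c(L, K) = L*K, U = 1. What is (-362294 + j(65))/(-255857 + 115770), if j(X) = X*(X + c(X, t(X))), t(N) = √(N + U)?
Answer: 358069/140087 - 4225*√66/140087 ≈ 2.3110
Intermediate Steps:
t(N) = √(1 + N) (t(N) = √(N + 1) = √(1 + N))
c(L, K) = K*L
j(X) = X*(X + X*√(1 + X)) (j(X) = X*(X + √(1 + X)*X) = X*(X + X*√(1 + X)))
(-362294 + j(65))/(-255857 + 115770) = (-362294 + 65²*(1 + √(1 + 65)))/(-255857 + 115770) = (-362294 + 4225*(1 + √66))/(-140087) = (-362294 + (4225 + 4225*√66))*(-1/140087) = (-358069 + 4225*√66)*(-1/140087) = 358069/140087 - 4225*√66/140087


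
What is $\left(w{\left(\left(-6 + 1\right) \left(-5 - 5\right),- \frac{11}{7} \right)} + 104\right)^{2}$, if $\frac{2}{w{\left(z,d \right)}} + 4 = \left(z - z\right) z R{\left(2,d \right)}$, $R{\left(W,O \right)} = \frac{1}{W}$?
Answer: $\frac{42849}{4} \approx 10712.0$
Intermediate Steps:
$w{\left(z,d \right)} = - \frac{1}{2}$ ($w{\left(z,d \right)} = \frac{2}{-4 + \frac{\left(z - z\right) z}{2}} = \frac{2}{-4 + 0 z \frac{1}{2}} = \frac{2}{-4 + 0 \cdot \frac{1}{2}} = \frac{2}{-4 + 0} = \frac{2}{-4} = 2 \left(- \frac{1}{4}\right) = - \frac{1}{2}$)
$\left(w{\left(\left(-6 + 1\right) \left(-5 - 5\right),- \frac{11}{7} \right)} + 104\right)^{2} = \left(- \frac{1}{2} + 104\right)^{2} = \left(\frac{207}{2}\right)^{2} = \frac{42849}{4}$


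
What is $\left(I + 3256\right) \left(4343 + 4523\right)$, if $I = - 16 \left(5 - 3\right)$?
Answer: $28583984$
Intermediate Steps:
$I = -32$ ($I = \left(-16\right) 2 = -32$)
$\left(I + 3256\right) \left(4343 + 4523\right) = \left(-32 + 3256\right) \left(4343 + 4523\right) = 3224 \cdot 8866 = 28583984$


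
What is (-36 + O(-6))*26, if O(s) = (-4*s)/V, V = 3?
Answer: -728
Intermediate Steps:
O(s) = -4*s/3
(-36 + O(-6))*26 = (-36 - 4/3*(-6))*26 = (-36 + 8)*26 = -28*26 = -728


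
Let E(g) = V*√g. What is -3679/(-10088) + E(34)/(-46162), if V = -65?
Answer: 283/776 + 65*√34/46162 ≈ 0.37290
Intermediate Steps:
E(g) = -65*√g
-3679/(-10088) + E(34)/(-46162) = -3679/(-10088) - 65*√34/(-46162) = -3679*(-1/10088) - 65*√34*(-1/46162) = 283/776 + 65*√34/46162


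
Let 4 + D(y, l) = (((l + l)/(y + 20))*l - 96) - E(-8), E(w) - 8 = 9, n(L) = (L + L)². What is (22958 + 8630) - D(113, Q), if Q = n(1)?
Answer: 4216733/133 ≈ 31705.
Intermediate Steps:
n(L) = 4*L² (n(L) = (2*L)² = 4*L²)
Q = 4 (Q = 4*1² = 4*1 = 4)
E(w) = 17 (E(w) = 8 + 9 = 17)
D(y, l) = -117 + 2*l²/(20 + y) (D(y, l) = -4 + ((((l + l)/(y + 20))*l - 96) - 1*17) = -4 + ((((2*l)/(20 + y))*l - 96) - 17) = -4 + (((2*l/(20 + y))*l - 96) - 17) = -4 + ((2*l²/(20 + y) - 96) - 17) = -4 + ((-96 + 2*l²/(20 + y)) - 17) = -4 + (-113 + 2*l²/(20 + y)) = -117 + 2*l²/(20 + y))
(22958 + 8630) - D(113, Q) = (22958 + 8630) - (-2340 - 117*113 + 2*4²)/(20 + 113) = 31588 - (-2340 - 13221 + 2*16)/133 = 31588 - (-2340 - 13221 + 32)/133 = 31588 - (-15529)/133 = 31588 - 1*(-15529/133) = 31588 + 15529/133 = 4216733/133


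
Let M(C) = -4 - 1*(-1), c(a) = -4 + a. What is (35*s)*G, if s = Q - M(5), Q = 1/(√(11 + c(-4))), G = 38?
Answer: 3990 + 1330*√3/3 ≈ 4757.9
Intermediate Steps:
M(C) = -3 (M(C) = -4 + 1 = -3)
Q = √3/3 (Q = 1/(√(11 + (-4 - 4))) = 1/(√(11 - 8)) = 1/(√3) = √3/3 ≈ 0.57735)
s = 3 + √3/3 (s = √3/3 - 1*(-3) = √3/3 + 3 = 3 + √3/3 ≈ 3.5774)
(35*s)*G = (35*(3 + √3/3))*38 = (105 + 35*√3/3)*38 = 3990 + 1330*√3/3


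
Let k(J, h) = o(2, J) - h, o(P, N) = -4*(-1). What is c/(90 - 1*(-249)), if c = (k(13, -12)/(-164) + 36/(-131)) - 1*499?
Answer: -894043/606923 ≈ -1.4731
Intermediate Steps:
o(P, N) = 4
k(J, h) = 4 - h
c = -2682129/5371 (c = ((4 - 1*(-12))/(-164) + 36/(-131)) - 1*499 = ((4 + 12)*(-1/164) + 36*(-1/131)) - 499 = (16*(-1/164) - 36/131) - 499 = (-4/41 - 36/131) - 499 = -2000/5371 - 499 = -2682129/5371 ≈ -499.37)
c/(90 - 1*(-249)) = -2682129/(5371*(90 - 1*(-249))) = -2682129/(5371*(90 + 249)) = -2682129/5371/339 = -2682129/5371*1/339 = -894043/606923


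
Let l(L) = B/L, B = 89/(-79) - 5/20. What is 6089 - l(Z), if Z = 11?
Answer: 21165799/3476 ≈ 6089.1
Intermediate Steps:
B = -435/316 (B = 89*(-1/79) - 5*1/20 = -89/79 - ¼ = -435/316 ≈ -1.3766)
l(L) = -435/(316*L)
6089 - l(Z) = 6089 - (-435)/(316*11) = 6089 - 1*(-435/3476) = 6089 + 435/3476 = 21165799/3476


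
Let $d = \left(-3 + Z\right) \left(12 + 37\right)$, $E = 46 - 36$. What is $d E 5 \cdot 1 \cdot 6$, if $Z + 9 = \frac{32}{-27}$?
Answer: $- \frac{1744400}{9} \approx -1.9382 \cdot 10^{5}$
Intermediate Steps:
$Z = - \frac{275}{27}$ ($Z = -9 + \frac{32}{-27} = -9 + 32 \left(- \frac{1}{27}\right) = -9 - \frac{32}{27} = - \frac{275}{27} \approx -10.185$)
$E = 10$
$d = - \frac{17444}{27}$ ($d = \left(-3 - \frac{275}{27}\right) \left(12 + 37\right) = \left(- \frac{356}{27}\right) 49 = - \frac{17444}{27} \approx -646.07$)
$d E 5 \cdot 1 \cdot 6 = \left(- \frac{17444}{27}\right) 10 \cdot 5 \cdot 1 \cdot 6 = - \frac{174440 \cdot 5 \cdot 6}{27} = \left(- \frac{174440}{27}\right) 30 = - \frac{1744400}{9}$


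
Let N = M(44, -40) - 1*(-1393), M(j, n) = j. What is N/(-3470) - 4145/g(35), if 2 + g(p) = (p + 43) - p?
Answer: -14442067/142270 ≈ -101.51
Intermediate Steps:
g(p) = 41 (g(p) = -2 + ((p + 43) - p) = -2 + ((43 + p) - p) = -2 + 43 = 41)
N = 1437 (N = 44 - 1*(-1393) = 44 + 1393 = 1437)
N/(-3470) - 4145/g(35) = 1437/(-3470) - 4145/41 = 1437*(-1/3470) - 4145*1/41 = -1437/3470 - 4145/41 = -14442067/142270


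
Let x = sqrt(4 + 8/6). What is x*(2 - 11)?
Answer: -12*sqrt(3) ≈ -20.785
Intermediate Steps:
x = 4*sqrt(3)/3 (x = sqrt(4 + 8*(1/6)) = sqrt(4 + 4/3) = sqrt(16/3) = 4*sqrt(3)/3 ≈ 2.3094)
x*(2 - 11) = (4*sqrt(3)/3)*(2 - 11) = (4*sqrt(3)/3)*(-9) = -12*sqrt(3)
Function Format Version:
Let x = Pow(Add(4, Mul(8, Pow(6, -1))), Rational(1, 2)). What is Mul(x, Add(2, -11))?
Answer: Mul(-12, Pow(3, Rational(1, 2))) ≈ -20.785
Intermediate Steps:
x = Mul(Rational(4, 3), Pow(3, Rational(1, 2))) (x = Pow(Add(4, Mul(8, Rational(1, 6))), Rational(1, 2)) = Pow(Add(4, Rational(4, 3)), Rational(1, 2)) = Pow(Rational(16, 3), Rational(1, 2)) = Mul(Rational(4, 3), Pow(3, Rational(1, 2))) ≈ 2.3094)
Mul(x, Add(2, -11)) = Mul(Mul(Rational(4, 3), Pow(3, Rational(1, 2))), Add(2, -11)) = Mul(Mul(Rational(4, 3), Pow(3, Rational(1, 2))), -9) = Mul(-12, Pow(3, Rational(1, 2)))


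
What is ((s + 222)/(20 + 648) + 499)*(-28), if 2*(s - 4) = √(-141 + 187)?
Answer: -2334906/167 - 7*√46/334 ≈ -13982.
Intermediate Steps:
s = 4 + √46/2 (s = 4 + √(-141 + 187)/2 = 4 + √46/2 ≈ 7.3912)
((s + 222)/(20 + 648) + 499)*(-28) = (((4 + √46/2) + 222)/(20 + 648) + 499)*(-28) = ((226 + √46/2)/668 + 499)*(-28) = ((226 + √46/2)*(1/668) + 499)*(-28) = ((113/334 + √46/1336) + 499)*(-28) = (166779/334 + √46/1336)*(-28) = -2334906/167 - 7*√46/334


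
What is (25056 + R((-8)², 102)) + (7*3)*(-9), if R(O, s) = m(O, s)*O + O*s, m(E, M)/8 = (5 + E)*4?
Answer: 172707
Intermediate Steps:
m(E, M) = 160 + 32*E (m(E, M) = 8*((5 + E)*4) = 8*(20 + 4*E) = 160 + 32*E)
R(O, s) = O*s + O*(160 + 32*O) (R(O, s) = (160 + 32*O)*O + O*s = O*(160 + 32*O) + O*s = O*s + O*(160 + 32*O))
(25056 + R((-8)², 102)) + (7*3)*(-9) = (25056 + (-8)²*(160 + 102 + 32*(-8)²)) + (7*3)*(-9) = (25056 + 64*(160 + 102 + 32*64)) + 21*(-9) = (25056 + 64*(160 + 102 + 2048)) - 189 = (25056 + 64*2310) - 189 = (25056 + 147840) - 189 = 172896 - 189 = 172707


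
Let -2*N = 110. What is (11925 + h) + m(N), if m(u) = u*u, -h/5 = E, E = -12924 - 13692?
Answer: 148030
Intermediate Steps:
N = -55 (N = -1/2*110 = -55)
E = -26616
h = 133080 (h = -5*(-26616) = 133080)
m(u) = u**2
(11925 + h) + m(N) = (11925 + 133080) + (-55)**2 = 145005 + 3025 = 148030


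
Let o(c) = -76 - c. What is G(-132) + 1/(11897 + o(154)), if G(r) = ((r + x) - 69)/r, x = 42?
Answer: 618395/513348 ≈ 1.2046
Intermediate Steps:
G(r) = (-27 + r)/r (G(r) = ((r + 42) - 69)/r = ((42 + r) - 69)/r = (-27 + r)/r)
G(-132) + 1/(11897 + o(154)) = (-27 - 132)/(-132) + 1/(11897 + (-76 - 1*154)) = -1/132*(-159) + 1/(11897 + (-76 - 154)) = 53/44 + 1/(11897 - 230) = 53/44 + 1/11667 = 618395/513348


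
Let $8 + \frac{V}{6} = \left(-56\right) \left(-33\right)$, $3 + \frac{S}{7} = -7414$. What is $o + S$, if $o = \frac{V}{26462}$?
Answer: $- \frac{686934769}{13231} \approx -51919.0$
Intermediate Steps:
$S = -51919$ ($S = -21 + 7 \left(-7414\right) = -21 - 51898 = -51919$)
$V = 11040$ ($V = -48 + 6 \left(\left(-56\right) \left(-33\right)\right) = -48 + 6 \cdot 1848 = -48 + 11088 = 11040$)
$o = \frac{5520}{13231}$ ($o = \frac{11040}{26462} = 11040 \cdot \frac{1}{26462} = \frac{5520}{13231} \approx 0.4172$)
$o + S = \frac{5520}{13231} - 51919 = - \frac{686934769}{13231}$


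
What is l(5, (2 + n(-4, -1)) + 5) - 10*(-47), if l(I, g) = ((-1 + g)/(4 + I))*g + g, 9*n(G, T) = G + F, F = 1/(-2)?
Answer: 17297/36 ≈ 480.47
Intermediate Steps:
F = -1/2 ≈ -0.50000
n(G, T) = -1/18 + G/9 (n(G, T) = (G - 1/2)/9 = (-1/2 + G)/9 = -1/18 + G/9)
l(I, g) = g + g*(-1 + g)/(4 + I) (l(I, g) = ((-1 + g)/(4 + I))*g + g = g*(-1 + g)/(4 + I) + g = g + g*(-1 + g)/(4 + I))
l(5, (2 + n(-4, -1)) + 5) - 10*(-47) = ((2 + (-1/18 + (1/9)*(-4))) + 5)*(3 + 5 + ((2 + (-1/18 + (1/9)*(-4))) + 5))/(4 + 5) - 10*(-47) = ((2 + (-1/18 - 4/9)) + 5)*(3 + 5 + ((2 + (-1/18 - 4/9)) + 5))/9 + 470 = ((2 - 1/2) + 5)*(1/9)*(3 + 5 + ((2 - 1/2) + 5)) + 470 = (3/2 + 5)*(1/9)*(3 + 5 + (3/2 + 5)) + 470 = (13/2)*(1/9)*(3 + 5 + 13/2) + 470 = (13/2)*(1/9)*(29/2) + 470 = 377/36 + 470 = 17297/36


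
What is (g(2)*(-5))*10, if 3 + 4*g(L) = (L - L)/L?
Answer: 75/2 ≈ 37.500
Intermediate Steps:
g(L) = -3/4 (g(L) = -3/4 + ((L - L)/L)/4 = -3/4 + (0/L)/4 = -3/4 + (1/4)*0 = -3/4 + 0 = -3/4)
(g(2)*(-5))*10 = -3/4*(-5)*10 = (15/4)*10 = 75/2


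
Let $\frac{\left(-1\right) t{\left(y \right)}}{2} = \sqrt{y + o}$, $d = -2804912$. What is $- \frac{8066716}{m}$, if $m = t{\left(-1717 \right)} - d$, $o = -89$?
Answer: $- \frac{2828303563624}{983441416871} - \frac{2016679 i \sqrt{1806}}{983441416871} \approx -2.8759 - 8.7146 \cdot 10^{-5} i$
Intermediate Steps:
$t{\left(y \right)} = - 2 \sqrt{-89 + y}$ ($t{\left(y \right)} = - 2 \sqrt{y - 89} = - 2 \sqrt{-89 + y}$)
$m = 2804912 - 2 i \sqrt{1806}$ ($m = - 2 \sqrt{-89 - 1717} - -2804912 = - 2 \sqrt{-1806} + 2804912 = - 2 i \sqrt{1806} + 2804912 = 2804912 - 2 i \sqrt{1806} \approx 2.8049 \cdot 10^{6} - 84.994 i$)
$- \frac{8066716}{m} = - \frac{8066716}{2804912 - 2 i \sqrt{1806}}$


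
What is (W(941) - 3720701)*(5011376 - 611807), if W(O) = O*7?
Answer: -16340500816866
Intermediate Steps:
W(O) = 7*O
(W(941) - 3720701)*(5011376 - 611807) = (7*941 - 3720701)*(5011376 - 611807) = (6587 - 3720701)*4399569 = -3714114*4399569 = -16340500816866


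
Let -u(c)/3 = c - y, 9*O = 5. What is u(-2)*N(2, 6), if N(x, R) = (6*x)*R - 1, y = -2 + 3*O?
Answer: 355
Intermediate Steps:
O = 5/9 (O = (1/9)*5 = 5/9 ≈ 0.55556)
y = -1/3 (y = -2 + 3*(5/9) = -2 + 5/3 = -1/3 ≈ -0.33333)
N(x, R) = -1 + 6*R*x (N(x, R) = 6*R*x - 1 = -1 + 6*R*x)
u(c) = -1 - 3*c (u(c) = -3*(c - 1*(-1/3)) = -3*(c + 1/3) = -3*(1/3 + c) = -1 - 3*c)
u(-2)*N(2, 6) = (-1 - 3*(-2))*(-1 + 6*6*2) = (-1 + 6)*(-1 + 72) = 5*71 = 355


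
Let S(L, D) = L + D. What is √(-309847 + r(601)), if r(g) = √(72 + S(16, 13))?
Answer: √(-309847 + √101) ≈ 556.63*I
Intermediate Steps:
S(L, D) = D + L
r(g) = √101 (r(g) = √(72 + (13 + 16)) = √(72 + 29) = √101)
√(-309847 + r(601)) = √(-309847 + √101)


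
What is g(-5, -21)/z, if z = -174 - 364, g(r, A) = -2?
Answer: 1/269 ≈ 0.0037175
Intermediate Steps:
z = -538
g(-5, -21)/z = -2/(-538) = -2*(-1/538) = 1/269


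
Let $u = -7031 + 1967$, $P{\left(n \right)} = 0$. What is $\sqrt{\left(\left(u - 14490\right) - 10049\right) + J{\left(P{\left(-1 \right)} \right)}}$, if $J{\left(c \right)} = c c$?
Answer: $i \sqrt{29603} \approx 172.06 i$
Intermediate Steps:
$u = -5064$
$J{\left(c \right)} = c^{2}$
$\sqrt{\left(\left(u - 14490\right) - 10049\right) + J{\left(P{\left(-1 \right)} \right)}} = \sqrt{\left(\left(-5064 - 14490\right) - 10049\right) + 0^{2}} = \sqrt{\left(-19554 - 10049\right) + 0} = \sqrt{-29603 + 0} = \sqrt{-29603} = i \sqrt{29603}$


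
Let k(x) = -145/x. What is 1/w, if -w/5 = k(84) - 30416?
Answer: 84/12775445 ≈ 6.5751e-6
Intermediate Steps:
w = 12775445/84 (w = -5*(-145/84 - 30416) = -5*(-2555089/84) = 12775445/84 ≈ 1.5209e+5)
1/w = 1/(12775445/84) = 84/12775445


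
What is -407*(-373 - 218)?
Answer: 240537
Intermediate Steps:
-407*(-373 - 218) = -407*(-591) = 240537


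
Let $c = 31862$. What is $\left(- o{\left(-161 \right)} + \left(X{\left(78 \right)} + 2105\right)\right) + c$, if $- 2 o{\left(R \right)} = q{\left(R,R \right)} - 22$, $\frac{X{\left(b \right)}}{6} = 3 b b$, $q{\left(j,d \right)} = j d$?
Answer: $\frac{312857}{2} \approx 1.5643 \cdot 10^{5}$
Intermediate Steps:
$q{\left(j,d \right)} = d j$
$X{\left(b \right)} = 18 b^{2}$ ($X{\left(b \right)} = 6 \cdot 3 b b = 6 \cdot 3 b^{2} = 18 b^{2}$)
$o{\left(R \right)} = 11 - \frac{R^{2}}{2}$ ($o{\left(R \right)} = - \frac{R R - 22}{2} = - \frac{R^{2} - 22}{2} = - \frac{-22 + R^{2}}{2} = 11 - \frac{R^{2}}{2}$)
$\left(- o{\left(-161 \right)} + \left(X{\left(78 \right)} + 2105\right)\right) + c = \left(- (11 - \frac{\left(-161\right)^{2}}{2}) + \left(18 \cdot 78^{2} + 2105\right)\right) + 31862 = \left(- (11 - \frac{25921}{2}) + \left(18 \cdot 6084 + 2105\right)\right) + 31862 = \left(- (11 - \frac{25921}{2}) + \left(109512 + 2105\right)\right) + 31862 = \left(\left(-1\right) \left(- \frac{25899}{2}\right) + 111617\right) + 31862 = \left(\frac{25899}{2} + 111617\right) + 31862 = \frac{249133}{2} + 31862 = \frac{312857}{2}$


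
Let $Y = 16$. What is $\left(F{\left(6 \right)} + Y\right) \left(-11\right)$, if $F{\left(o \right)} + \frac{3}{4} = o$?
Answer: $- \frac{935}{4} \approx -233.75$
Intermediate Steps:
$F{\left(o \right)} = - \frac{3}{4} + o$
$\left(F{\left(6 \right)} + Y\right) \left(-11\right) = \left(\left(- \frac{3}{4} + 6\right) + 16\right) \left(-11\right) = \left(\frac{21}{4} + 16\right) \left(-11\right) = \frac{85}{4} \left(-11\right) = - \frac{935}{4}$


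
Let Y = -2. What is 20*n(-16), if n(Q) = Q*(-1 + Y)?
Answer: 960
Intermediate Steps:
n(Q) = -3*Q (n(Q) = Q*(-1 - 2) = Q*(-3) = -3*Q)
20*n(-16) = 20*(-3*(-16)) = 20*48 = 960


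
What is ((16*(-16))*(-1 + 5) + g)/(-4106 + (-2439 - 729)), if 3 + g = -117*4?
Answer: 1495/7274 ≈ 0.20553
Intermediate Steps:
g = -471 (g = -3 - 117*4 = -3 - 468 = -471)
((16*(-16))*(-1 + 5) + g)/(-4106 + (-2439 - 729)) = ((16*(-16))*(-1 + 5) - 471)/(-4106 + (-2439 - 729)) = (-256*4 - 471)/(-4106 - 3168) = (-1024 - 471)/(-7274) = -1495*(-1/7274) = 1495/7274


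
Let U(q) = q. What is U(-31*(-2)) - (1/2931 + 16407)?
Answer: -47907196/2931 ≈ -16345.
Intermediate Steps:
U(-31*(-2)) - (1/2931 + 16407) = -31*(-2) - (1/2931 + 16407) = 62 - (1/2931 + 16407) = 62 - 1*48088918/2931 = 62 - 48088918/2931 = -47907196/2931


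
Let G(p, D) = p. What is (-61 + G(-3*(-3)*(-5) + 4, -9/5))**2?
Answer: 10404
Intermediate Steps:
(-61 + G(-3*(-3)*(-5) + 4, -9/5))**2 = (-61 + (-3*(-3)*(-5) + 4))**2 = (-61 + (9*(-5) + 4))**2 = (-61 + (-45 + 4))**2 = (-61 - 41)**2 = (-102)**2 = 10404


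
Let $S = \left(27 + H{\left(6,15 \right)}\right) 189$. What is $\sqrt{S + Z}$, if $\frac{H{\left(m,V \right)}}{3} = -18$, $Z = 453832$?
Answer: $\sqrt{448729} \approx 669.87$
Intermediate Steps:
$H{\left(m,V \right)} = -54$ ($H{\left(m,V \right)} = 3 \left(-18\right) = -54$)
$S = -5103$ ($S = \left(27 - 54\right) 189 = \left(-27\right) 189 = -5103$)
$\sqrt{S + Z} = \sqrt{-5103 + 453832} = \sqrt{448729}$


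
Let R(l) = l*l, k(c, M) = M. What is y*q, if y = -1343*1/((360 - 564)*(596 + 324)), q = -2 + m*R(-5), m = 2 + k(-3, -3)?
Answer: -711/3680 ≈ -0.19321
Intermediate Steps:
R(l) = l**2
m = -1 (m = 2 - 3 = -1)
q = -27 (q = -2 - 1*(-5)**2 = -2 - 1*25 = -2 - 25 = -27)
y = 79/11040 (y = -1343/((-204*920)) = -1343/(-187680) = -1343*(-1/187680) = 79/11040 ≈ 0.0071558)
y*q = (79/11040)*(-27) = -711/3680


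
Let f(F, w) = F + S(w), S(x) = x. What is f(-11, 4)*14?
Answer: -98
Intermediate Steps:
f(F, w) = F + w
f(-11, 4)*14 = (-11 + 4)*14 = -7*14 = -98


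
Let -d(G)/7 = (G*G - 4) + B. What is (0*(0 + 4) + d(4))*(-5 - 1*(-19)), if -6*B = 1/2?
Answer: -7007/6 ≈ -1167.8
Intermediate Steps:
B = -1/12 (B = -1/(6*2) = -⅙*½ = -1/12 ≈ -0.083333)
d(G) = 343/12 - 7*G² (d(G) = -7*((G*G - 4) - 1/12) = -7*((G² - 4) - 1/12) = -7*((-4 + G²) - 1/12) = -7*(-49/12 + G²) = 343/12 - 7*G²)
(0*(0 + 4) + d(4))*(-5 - 1*(-19)) = (0*(0 + 4) + (343/12 - 7*4²))*(-5 - 1*(-19)) = (0*4 + (343/12 - 7*16))*(-5 + 19) = (0 + (343/12 - 112))*14 = (0 - 1001/12)*14 = -1001/12*14 = -7007/6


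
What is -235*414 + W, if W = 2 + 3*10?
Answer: -97258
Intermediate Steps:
W = 32 (W = 2 + 30 = 32)
-235*414 + W = -235*414 + 32 = -97290 + 32 = -97258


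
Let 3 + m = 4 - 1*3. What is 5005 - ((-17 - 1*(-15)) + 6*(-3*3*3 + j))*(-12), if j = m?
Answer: 2893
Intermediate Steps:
m = -2 (m = -3 + (4 - 1*3) = -3 + (4 - 3) = -3 + 1 = -2)
j = -2
5005 - ((-17 - 1*(-15)) + 6*(-3*3*3 + j))*(-12) = 5005 - ((-17 - 1*(-15)) + 6*(-3*3*3 - 2))*(-12) = 5005 - ((-17 + 15) + 6*(-9*3 - 2))*(-12) = 5005 - (-2 + 6*(-27 - 2))*(-12) = 5005 - (-2 + 6*(-29))*(-12) = 5005 - (-2 - 174)*(-12) = 5005 - (-176)*(-12) = 5005 - 1*2112 = 5005 - 2112 = 2893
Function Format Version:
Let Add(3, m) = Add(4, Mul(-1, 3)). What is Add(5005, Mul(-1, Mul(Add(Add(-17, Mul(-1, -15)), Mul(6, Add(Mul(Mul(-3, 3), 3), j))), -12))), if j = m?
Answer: 2893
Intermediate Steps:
m = -2 (m = Add(-3, Add(4, Mul(-1, 3))) = Add(-3, Add(4, -3)) = Add(-3, 1) = -2)
j = -2
Add(5005, Mul(-1, Mul(Add(Add(-17, Mul(-1, -15)), Mul(6, Add(Mul(Mul(-3, 3), 3), j))), -12))) = Add(5005, Mul(-1, Mul(Add(Add(-17, Mul(-1, -15)), Mul(6, Add(Mul(Mul(-3, 3), 3), -2))), -12))) = Add(5005, Mul(-1, Mul(Add(Add(-17, 15), Mul(6, Add(Mul(-9, 3), -2))), -12))) = Add(5005, Mul(-1, Mul(Add(-2, Mul(6, Add(-27, -2))), -12))) = Add(5005, Mul(-1, Mul(Add(-2, Mul(6, -29)), -12))) = Add(5005, Mul(-1, Mul(Add(-2, -174), -12))) = Add(5005, Mul(-1, Mul(-176, -12))) = Add(5005, Mul(-1, 2112)) = Add(5005, -2112) = 2893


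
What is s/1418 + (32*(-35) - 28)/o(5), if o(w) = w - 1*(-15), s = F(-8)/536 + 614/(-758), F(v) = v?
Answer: -5167096189/90018185 ≈ -57.401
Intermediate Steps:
s = -20948/25393 (s = -8/536 + 614/(-758) = -8*1/536 + 614*(-1/758) = -1/67 - 307/379 = -20948/25393 ≈ -0.82495)
o(w) = 15 + w (o(w) = w + 15 = 15 + w)
s/1418 + (32*(-35) - 28)/o(5) = -20948/25393/1418 + (32*(-35) - 28)/(15 + 5) = -20948/25393*1/1418 + (-1120 - 28)/20 = -10474/18003637 - 1148*1/20 = -10474/18003637 - 287/5 = -5167096189/90018185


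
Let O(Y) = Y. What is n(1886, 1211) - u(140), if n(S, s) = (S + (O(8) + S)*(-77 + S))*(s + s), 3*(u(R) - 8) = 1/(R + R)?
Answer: 6974465984639/840 ≈ 8.3029e+9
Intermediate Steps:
u(R) = 8 + 1/(6*R) (u(R) = 8 + 1/(3*(R + R)) = 8 + 1/(3*((2*R))) = 8 + (1/(2*R))/3 = 8 + 1/(6*R))
n(S, s) = 2*s*(S + (-77 + S)*(8 + S)) (n(S, s) = (S + (8 + S)*(-77 + S))*(s + s) = (S + (-77 + S)*(8 + S))*(2*s) = 2*s*(S + (-77 + S)*(8 + S)))
n(1886, 1211) - u(140) = 2*1211*(-616 + 1886² - 68*1886) - (8 + (⅙)/140) = 2*1211*(-616 + 3556996 - 128248) - (8 + (⅙)*(1/140)) = 2*1211*3428132 - (8 + 1/840) = 8302935704 - 1*6721/840 = 8302935704 - 6721/840 = 6974465984639/840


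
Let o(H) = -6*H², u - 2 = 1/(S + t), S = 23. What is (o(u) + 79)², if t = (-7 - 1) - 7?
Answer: 2758921/1024 ≈ 2694.3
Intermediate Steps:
t = -15 (t = -8 - 7 = -15)
u = 17/8 (u = 2 + 1/(23 - 15) = 2 + 1/8 = 2 + ⅛ = 17/8 ≈ 2.1250)
(o(u) + 79)² = (-6*(17/8)² + 79)² = (-6*289/64 + 79)² = (-867/32 + 79)² = (1661/32)² = 2758921/1024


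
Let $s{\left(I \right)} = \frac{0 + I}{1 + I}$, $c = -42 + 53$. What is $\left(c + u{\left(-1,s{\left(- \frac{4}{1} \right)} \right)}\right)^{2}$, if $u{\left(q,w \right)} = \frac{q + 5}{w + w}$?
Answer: $\frac{625}{4} \approx 156.25$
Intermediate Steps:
$c = 11$
$s{\left(I \right)} = \frac{I}{1 + I}$
$u{\left(q,w \right)} = \frac{5 + q}{2 w}$
$\left(c + u{\left(-1,s{\left(- \frac{4}{1} \right)} \right)}\right)^{2} = \left(11 + \frac{5 - 1}{2 \frac{\left(-4\right) 1^{-1}}{1 - \frac{4}{1}}}\right)^{2} = \left(11 + \frac{1}{2} \frac{1}{\left(-4\right) 1 \frac{1}{1 - 4}} \cdot 4\right)^{2} = \left(11 + \frac{1}{2} \frac{1}{\left(-4\right) \frac{1}{1 - 4}} \cdot 4\right)^{2} = \left(11 + \frac{1}{2} \frac{1}{\left(-4\right) \frac{1}{-3}} \cdot 4\right)^{2} = \left(11 + \frac{1}{2} \frac{1}{\left(-4\right) \left(- \frac{1}{3}\right)} 4\right)^{2} = \left(11 + \frac{1}{2} \frac{1}{\frac{4}{3}} \cdot 4\right)^{2} = \left(11 + \frac{1}{2} \cdot \frac{3}{4} \cdot 4\right)^{2} = \left(11 + \frac{3}{2}\right)^{2} = \left(\frac{25}{2}\right)^{2} = \frac{625}{4}$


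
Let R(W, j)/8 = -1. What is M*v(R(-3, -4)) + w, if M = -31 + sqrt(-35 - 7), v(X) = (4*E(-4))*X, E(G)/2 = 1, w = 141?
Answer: 2125 - 64*I*sqrt(42) ≈ 2125.0 - 414.77*I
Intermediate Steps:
E(G) = 2 (E(G) = 2*1 = 2)
R(W, j) = -8 (R(W, j) = 8*(-1) = -8)
v(X) = 8*X (v(X) = (4*2)*X = 8*X)
M = -31 + I*sqrt(42) (M = -31 + sqrt(-42) = -31 + I*sqrt(42) ≈ -31.0 + 6.4807*I)
M*v(R(-3, -4)) + w = (-31 + I*sqrt(42))*(8*(-8)) + 141 = (-31 + I*sqrt(42))*(-64) + 141 = (1984 - 64*I*sqrt(42)) + 141 = 2125 - 64*I*sqrt(42)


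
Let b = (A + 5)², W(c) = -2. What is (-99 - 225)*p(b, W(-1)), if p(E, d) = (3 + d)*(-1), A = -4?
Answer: 324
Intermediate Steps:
b = 1 (b = (-4 + 5)² = 1² = 1)
p(E, d) = -3 - d
(-99 - 225)*p(b, W(-1)) = (-99 - 225)*(-3 - 1*(-2)) = -324*(-3 + 2) = -324*(-1) = 324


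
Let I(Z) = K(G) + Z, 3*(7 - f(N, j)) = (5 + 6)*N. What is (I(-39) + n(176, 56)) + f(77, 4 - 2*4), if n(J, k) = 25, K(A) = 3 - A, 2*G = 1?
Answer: -1721/6 ≈ -286.83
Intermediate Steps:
G = ½ (G = (½)*1 = ½ ≈ 0.50000)
f(N, j) = 7 - 11*N/3 (f(N, j) = 7 - (5 + 6)*N/3 = 7 - 11*N/3)
I(Z) = 5/2 + Z (I(Z) = (3 - 1*½) + Z = (3 - ½) + Z = 5/2 + Z)
(I(-39) + n(176, 56)) + f(77, 4 - 2*4) = ((5/2 - 39) + 25) + (7 - 11/3*77) = (-73/2 + 25) + (7 - 847/3) = -23/2 - 826/3 = -1721/6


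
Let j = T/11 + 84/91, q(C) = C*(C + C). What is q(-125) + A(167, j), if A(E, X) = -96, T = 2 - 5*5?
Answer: 31154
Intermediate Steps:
T = -23 (T = 2 - 25 = -23)
q(C) = 2*C**2 (q(C) = C*(2*C) = 2*C**2)
j = -167/143 (j = -23/11 + 84/91 = -23*1/11 + 84*(1/91) = -23/11 + 12/13 = -167/143 ≈ -1.1678)
q(-125) + A(167, j) = 2*(-125)**2 - 96 = 2*15625 - 96 = 31250 - 96 = 31154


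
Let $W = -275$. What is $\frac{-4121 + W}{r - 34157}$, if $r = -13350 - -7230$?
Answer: $\frac{4396}{40277} \approx 0.10914$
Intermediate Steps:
$r = -6120$ ($r = -13350 + 7230 = -6120$)
$\frac{-4121 + W}{r - 34157} = \frac{-4121 - 275}{-6120 - 34157} = - \frac{4396}{-40277} = \left(-4396\right) \left(- \frac{1}{40277}\right) = \frac{4396}{40277}$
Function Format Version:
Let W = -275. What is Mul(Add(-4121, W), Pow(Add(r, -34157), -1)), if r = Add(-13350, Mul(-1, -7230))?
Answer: Rational(4396, 40277) ≈ 0.10914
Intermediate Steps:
r = -6120 (r = Add(-13350, 7230) = -6120)
Mul(Add(-4121, W), Pow(Add(r, -34157), -1)) = Mul(Add(-4121, -275), Pow(Add(-6120, -34157), -1)) = Mul(-4396, Pow(-40277, -1)) = Mul(-4396, Rational(-1, 40277)) = Rational(4396, 40277)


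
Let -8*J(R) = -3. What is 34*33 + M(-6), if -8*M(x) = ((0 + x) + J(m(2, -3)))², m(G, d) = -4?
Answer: 572439/512 ≈ 1118.0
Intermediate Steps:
J(R) = 3/8 (J(R) = -⅛*(-3) = 3/8)
M(x) = -(3/8 + x)²/8 (M(x) = -((0 + x) + 3/8)²/8 = -(x + 3/8)²/8 = -(3/8 + x)²/8)
34*33 + M(-6) = 34*33 - (3 + 8*(-6))²/512 = 1122 - (3 - 48)²/512 = 1122 - 1/512*(-45)² = 1122 - 1/512*2025 = 1122 - 2025/512 = 572439/512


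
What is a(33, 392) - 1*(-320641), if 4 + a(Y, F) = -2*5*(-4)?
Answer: 320677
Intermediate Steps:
a(Y, F) = 36 (a(Y, F) = -4 - 2*5*(-4) = -4 - 10*(-4) = -4 + 40 = 36)
a(33, 392) - 1*(-320641) = 36 - 1*(-320641) = 36 + 320641 = 320677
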